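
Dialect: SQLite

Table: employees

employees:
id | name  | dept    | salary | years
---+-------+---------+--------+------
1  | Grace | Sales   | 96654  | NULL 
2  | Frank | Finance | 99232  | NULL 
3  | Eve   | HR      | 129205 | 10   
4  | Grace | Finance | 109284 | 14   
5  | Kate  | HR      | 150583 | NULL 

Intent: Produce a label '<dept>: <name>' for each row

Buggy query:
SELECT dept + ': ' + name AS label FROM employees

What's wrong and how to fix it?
Bug: '+' is numeric addition; on text columns SQLite converts them to 0 instead of concatenating

Fix: Replace + with || to concatenate text

Corrected query:
SELECT dept || ': ' || name AS label FROM employees

Result:
label         
--------------
Sales: Grace  
Finance: Frank
HR: Eve       
Finance: Grace
HR: Kate      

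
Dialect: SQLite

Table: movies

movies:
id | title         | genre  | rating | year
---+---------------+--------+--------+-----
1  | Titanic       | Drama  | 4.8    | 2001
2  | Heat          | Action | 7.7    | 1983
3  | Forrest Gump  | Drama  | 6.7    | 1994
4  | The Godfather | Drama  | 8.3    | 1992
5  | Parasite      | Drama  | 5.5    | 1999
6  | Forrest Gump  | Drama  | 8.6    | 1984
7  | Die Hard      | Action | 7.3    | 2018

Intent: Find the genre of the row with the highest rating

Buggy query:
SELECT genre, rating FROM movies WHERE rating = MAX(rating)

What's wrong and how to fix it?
Bug: WHERE is evaluated per row; an aggregate over the whole table isn't defined there

Fix: Wrap MAX in a scalar subquery so WHERE compares against a single value

Corrected query:
SELECT genre, rating FROM movies WHERE rating = (SELECT MAX(rating) FROM movies)

Result:
genre | rating
------+-------
Drama | 8.6   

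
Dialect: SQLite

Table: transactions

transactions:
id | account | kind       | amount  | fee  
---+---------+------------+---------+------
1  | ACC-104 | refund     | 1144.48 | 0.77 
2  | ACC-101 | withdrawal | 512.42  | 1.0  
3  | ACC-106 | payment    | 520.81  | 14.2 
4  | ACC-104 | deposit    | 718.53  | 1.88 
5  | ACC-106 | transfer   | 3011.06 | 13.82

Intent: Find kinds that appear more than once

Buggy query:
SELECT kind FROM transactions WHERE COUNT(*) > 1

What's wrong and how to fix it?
Bug: COUNT(*) is an aggregate and cannot be used in WHERE

Fix: GROUP BY kind, then filter groups with HAVING COUNT(*) > 1

Corrected query:
SELECT kind FROM transactions GROUP BY kind HAVING COUNT(*) > 1

Result:
(no rows)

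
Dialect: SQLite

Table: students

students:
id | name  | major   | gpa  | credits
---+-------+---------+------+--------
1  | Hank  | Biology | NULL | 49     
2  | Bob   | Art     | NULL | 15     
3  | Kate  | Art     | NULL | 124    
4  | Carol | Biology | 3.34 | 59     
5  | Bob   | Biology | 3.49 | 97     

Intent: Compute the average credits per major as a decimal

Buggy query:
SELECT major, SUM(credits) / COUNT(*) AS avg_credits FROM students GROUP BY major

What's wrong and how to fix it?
Bug: SUM(credits) and COUNT(*) are both integers; the division truncates the fractional part

Fix: Cast one side to REAL so the division keeps the fractional part

Corrected query:
SELECT major, SUM(credits) * 1.0 / COUNT(*) AS avg_credits FROM students GROUP BY major

Result:
major   | avg_credits
--------+------------
Art     | 69.5       
Biology | 68.333333  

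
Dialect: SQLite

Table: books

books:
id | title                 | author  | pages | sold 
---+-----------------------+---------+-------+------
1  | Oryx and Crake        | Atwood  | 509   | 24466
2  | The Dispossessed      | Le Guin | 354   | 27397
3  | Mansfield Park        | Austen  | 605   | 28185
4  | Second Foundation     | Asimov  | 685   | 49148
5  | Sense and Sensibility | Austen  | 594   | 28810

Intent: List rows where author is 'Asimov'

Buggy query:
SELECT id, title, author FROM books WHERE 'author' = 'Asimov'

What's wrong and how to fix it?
Bug: 'author' in single quotes is a string literal, not the column; the comparison is literal-vs-literal and never true

Fix: Remove the quotes around the column name (or use double quotes for an identifier)

Corrected query:
SELECT id, title, author FROM books WHERE author = 'Asimov'

Result:
id | title             | author
---+-------------------+-------
4  | Second Foundation | Asimov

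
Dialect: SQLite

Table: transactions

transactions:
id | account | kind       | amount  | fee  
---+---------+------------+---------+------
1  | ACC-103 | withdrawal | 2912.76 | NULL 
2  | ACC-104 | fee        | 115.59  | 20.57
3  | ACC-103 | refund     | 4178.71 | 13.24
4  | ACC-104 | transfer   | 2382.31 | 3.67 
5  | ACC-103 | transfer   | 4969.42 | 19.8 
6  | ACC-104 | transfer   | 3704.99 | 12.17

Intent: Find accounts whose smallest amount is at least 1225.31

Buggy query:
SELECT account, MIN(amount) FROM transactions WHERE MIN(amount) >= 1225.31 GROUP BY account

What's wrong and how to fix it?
Bug: MIN() in WHERE is a misuse of aggregate

Fix: Use HAVING for the per-group MIN condition

Corrected query:
SELECT account, MIN(amount) FROM transactions GROUP BY account HAVING MIN(amount) >= 1225.31

Result:
account | MIN(amount)
--------+------------
ACC-103 | 2912.76    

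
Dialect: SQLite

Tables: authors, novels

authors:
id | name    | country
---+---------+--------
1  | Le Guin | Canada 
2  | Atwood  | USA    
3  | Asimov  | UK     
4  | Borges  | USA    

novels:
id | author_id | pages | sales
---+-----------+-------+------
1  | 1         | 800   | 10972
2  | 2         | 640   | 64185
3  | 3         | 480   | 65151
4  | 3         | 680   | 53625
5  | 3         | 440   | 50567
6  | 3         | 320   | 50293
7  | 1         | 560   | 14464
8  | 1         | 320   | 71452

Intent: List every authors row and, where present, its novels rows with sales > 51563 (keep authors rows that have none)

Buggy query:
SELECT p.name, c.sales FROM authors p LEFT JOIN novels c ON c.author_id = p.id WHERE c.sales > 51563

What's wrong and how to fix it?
Bug: Filtering c.sales in WHERE discards the NULL rows produced by LEFT JOIN, turning it into an inner join

Fix: Put 'c.sales > 51563' in the JOIN's ON clause instead of WHERE

Corrected query:
SELECT p.name, c.sales FROM authors p LEFT JOIN novels c ON c.author_id = p.id AND c.sales > 51563

Result:
name    | sales
--------+------
Le Guin | 71452
Atwood  | 64185
Asimov  | 53625
Asimov  | 65151
Borges  | NULL 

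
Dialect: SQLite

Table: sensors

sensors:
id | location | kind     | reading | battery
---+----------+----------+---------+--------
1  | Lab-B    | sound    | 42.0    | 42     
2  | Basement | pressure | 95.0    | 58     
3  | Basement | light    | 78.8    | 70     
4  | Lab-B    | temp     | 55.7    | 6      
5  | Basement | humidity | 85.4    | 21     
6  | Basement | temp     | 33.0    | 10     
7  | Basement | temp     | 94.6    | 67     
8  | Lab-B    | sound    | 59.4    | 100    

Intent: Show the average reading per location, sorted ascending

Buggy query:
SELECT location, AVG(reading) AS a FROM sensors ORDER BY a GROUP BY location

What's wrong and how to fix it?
Bug: ORDER BY appears before GROUP BY; SQL clause order requires GROUP BY first

Fix: Move ORDER BY to the end, after GROUP BY

Corrected query:
SELECT location, AVG(reading) AS a FROM sensors GROUP BY location ORDER BY a

Result:
location | a        
---------+----------
Lab-B    | 52.366667
Basement | 77.36    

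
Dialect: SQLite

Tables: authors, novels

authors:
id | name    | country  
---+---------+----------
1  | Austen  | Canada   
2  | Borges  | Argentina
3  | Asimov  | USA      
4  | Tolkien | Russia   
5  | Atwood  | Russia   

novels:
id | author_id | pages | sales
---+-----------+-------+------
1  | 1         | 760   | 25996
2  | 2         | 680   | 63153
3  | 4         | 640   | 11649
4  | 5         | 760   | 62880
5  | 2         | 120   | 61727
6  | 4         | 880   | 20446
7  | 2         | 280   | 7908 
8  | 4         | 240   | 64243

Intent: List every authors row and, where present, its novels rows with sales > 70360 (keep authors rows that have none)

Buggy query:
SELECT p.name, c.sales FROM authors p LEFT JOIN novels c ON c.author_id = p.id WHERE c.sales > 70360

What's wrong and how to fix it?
Bug: A WHERE condition on the right-hand table after LEFT JOIN drops unmatched parents

Fix: Move the right-table condition into the ON clause so unmatched parents are kept

Corrected query:
SELECT p.name, c.sales FROM authors p LEFT JOIN novels c ON c.author_id = p.id AND c.sales > 70360

Result:
name    | sales
--------+------
Austen  | NULL 
Borges  | NULL 
Asimov  | NULL 
Tolkien | NULL 
Atwood  | NULL 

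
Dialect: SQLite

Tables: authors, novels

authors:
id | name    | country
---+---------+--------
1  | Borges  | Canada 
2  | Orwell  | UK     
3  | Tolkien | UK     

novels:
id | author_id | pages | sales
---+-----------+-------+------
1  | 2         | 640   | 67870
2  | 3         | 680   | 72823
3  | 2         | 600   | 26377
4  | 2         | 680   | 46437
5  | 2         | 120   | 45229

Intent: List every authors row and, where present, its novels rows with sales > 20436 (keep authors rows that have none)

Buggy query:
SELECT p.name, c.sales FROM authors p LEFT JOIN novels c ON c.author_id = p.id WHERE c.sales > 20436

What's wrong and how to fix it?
Bug: A WHERE condition on the right-hand table after LEFT JOIN drops unmatched parents

Fix: Move the right-table condition into the ON clause so unmatched parents are kept

Corrected query:
SELECT p.name, c.sales FROM authors p LEFT JOIN novels c ON c.author_id = p.id AND c.sales > 20436

Result:
name    | sales
--------+------
Borges  | NULL 
Orwell  | 26377
Orwell  | 45229
Orwell  | 46437
Orwell  | 67870
Tolkien | 72823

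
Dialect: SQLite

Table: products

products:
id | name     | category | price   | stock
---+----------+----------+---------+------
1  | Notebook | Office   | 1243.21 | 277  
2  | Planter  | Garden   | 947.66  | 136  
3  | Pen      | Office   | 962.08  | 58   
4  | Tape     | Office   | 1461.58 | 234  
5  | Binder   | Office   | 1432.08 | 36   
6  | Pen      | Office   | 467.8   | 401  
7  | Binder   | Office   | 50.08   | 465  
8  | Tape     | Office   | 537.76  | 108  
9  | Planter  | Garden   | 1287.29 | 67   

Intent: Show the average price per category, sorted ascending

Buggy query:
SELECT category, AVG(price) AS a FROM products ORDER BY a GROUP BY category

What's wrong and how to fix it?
Bug: ORDER BY appears before GROUP BY; SQL clause order requires GROUP BY first

Fix: Move ORDER BY to the end, after GROUP BY

Corrected query:
SELECT category, AVG(price) AS a FROM products GROUP BY category ORDER BY a

Result:
category | a         
---------+-----------
Office   | 879.227143
Garden   | 1117.475  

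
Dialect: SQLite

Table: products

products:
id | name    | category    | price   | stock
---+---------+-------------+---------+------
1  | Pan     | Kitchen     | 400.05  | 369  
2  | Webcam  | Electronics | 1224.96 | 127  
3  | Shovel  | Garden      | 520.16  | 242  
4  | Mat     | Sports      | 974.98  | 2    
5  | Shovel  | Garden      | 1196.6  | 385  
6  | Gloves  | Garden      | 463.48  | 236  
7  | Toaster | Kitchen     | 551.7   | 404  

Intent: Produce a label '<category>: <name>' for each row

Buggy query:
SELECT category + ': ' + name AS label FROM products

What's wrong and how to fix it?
Bug: '+' is numeric addition; on text columns SQLite converts them to 0 instead of concatenating

Fix: Replace + with || to concatenate text

Corrected query:
SELECT category || ': ' || name AS label FROM products

Result:
label              
-------------------
Kitchen: Pan       
Electronics: Webcam
Garden: Shovel     
Sports: Mat        
Garden: Shovel     
Garden: Gloves     
Kitchen: Toaster   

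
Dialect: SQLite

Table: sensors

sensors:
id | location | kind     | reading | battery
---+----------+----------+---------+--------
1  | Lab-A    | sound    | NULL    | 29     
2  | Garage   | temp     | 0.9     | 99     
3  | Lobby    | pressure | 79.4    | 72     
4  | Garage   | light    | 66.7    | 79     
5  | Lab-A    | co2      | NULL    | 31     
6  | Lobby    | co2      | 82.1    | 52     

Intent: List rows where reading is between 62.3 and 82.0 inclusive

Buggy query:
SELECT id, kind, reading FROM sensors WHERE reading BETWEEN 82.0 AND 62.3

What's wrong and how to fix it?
Bug: BETWEEN expects the lower bound first; with 82.0 AND 62.3 the range is empty

Fix: Swap the bounds so the smaller value comes first

Corrected query:
SELECT id, kind, reading FROM sensors WHERE reading BETWEEN 62.3 AND 82.0

Result:
id | kind     | reading
---+----------+--------
3  | pressure | 79.4   
4  | light    | 66.7   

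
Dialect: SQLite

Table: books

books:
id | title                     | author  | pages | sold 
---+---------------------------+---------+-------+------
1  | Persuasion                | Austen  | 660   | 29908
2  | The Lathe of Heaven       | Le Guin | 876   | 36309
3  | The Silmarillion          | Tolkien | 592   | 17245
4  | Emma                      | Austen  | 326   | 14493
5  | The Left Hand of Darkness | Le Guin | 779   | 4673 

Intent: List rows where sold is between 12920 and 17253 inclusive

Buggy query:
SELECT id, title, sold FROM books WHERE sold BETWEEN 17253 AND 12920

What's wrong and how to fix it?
Bug: The bounds are reversed; BETWEEN a AND b requires a <= b to match anything

Fix: Swap the bounds so the smaller value comes first

Corrected query:
SELECT id, title, sold FROM books WHERE sold BETWEEN 12920 AND 17253

Result:
id | title            | sold 
---+------------------+------
3  | The Silmarillion | 17245
4  | Emma             | 14493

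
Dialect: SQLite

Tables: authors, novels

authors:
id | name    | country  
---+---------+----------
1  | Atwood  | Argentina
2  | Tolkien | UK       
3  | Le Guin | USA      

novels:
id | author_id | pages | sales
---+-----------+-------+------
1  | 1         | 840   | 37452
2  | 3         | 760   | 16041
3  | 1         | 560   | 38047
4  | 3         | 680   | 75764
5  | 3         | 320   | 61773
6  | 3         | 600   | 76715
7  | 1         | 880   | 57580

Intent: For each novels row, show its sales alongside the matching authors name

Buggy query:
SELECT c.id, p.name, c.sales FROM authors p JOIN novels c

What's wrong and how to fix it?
Bug: JOIN with no ON clause produces a cartesian product; every novels row pairs with every authors row

Fix: Specify the join condition linking the foreign key to the parent id

Corrected query:
SELECT c.id, p.name, c.sales FROM authors p JOIN novels c ON c.author_id = p.id

Result:
id | name    | sales
---+---------+------
1  | Atwood  | 37452
2  | Le Guin | 16041
3  | Atwood  | 38047
4  | Le Guin | 75764
5  | Le Guin | 61773
6  | Le Guin | 76715
7  | Atwood  | 57580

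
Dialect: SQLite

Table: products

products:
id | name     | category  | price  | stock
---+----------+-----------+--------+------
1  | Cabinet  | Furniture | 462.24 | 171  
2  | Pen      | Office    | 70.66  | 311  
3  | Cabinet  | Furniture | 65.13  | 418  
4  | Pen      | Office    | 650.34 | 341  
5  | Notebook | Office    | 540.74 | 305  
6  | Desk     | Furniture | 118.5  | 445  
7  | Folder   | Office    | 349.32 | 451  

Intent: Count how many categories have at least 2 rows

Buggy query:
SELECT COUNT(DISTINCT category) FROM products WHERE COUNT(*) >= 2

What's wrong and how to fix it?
Bug: COUNT(*) cannot appear in WHERE; the per-group count doesn't exist yet

Fix: Group first with HAVING COUNT(*) >= 2, then COUNT the resulting groups

Corrected query:
SELECT COUNT(*) FROM (SELECT category FROM products GROUP BY category HAVING COUNT(*) >= 2)

Result:
COUNT(*)
--------
2       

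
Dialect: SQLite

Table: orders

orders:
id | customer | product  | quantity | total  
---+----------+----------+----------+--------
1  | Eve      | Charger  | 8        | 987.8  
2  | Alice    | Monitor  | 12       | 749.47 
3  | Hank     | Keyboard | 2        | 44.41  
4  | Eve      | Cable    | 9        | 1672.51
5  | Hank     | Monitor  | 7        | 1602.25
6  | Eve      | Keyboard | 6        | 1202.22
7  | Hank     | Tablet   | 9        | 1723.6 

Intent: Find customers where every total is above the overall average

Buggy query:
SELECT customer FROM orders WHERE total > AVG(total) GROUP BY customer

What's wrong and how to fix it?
Bug: AVG() is an aggregate; it can't sit directly in WHERE

Fix: Use a subquery for AVG and a HAVING MIN(...) filter so the condition holds for every row in the group

Corrected query:
SELECT customer FROM orders GROUP BY customer HAVING MIN(total) > (SELECT AVG(total) FROM orders)

Result:
(no rows)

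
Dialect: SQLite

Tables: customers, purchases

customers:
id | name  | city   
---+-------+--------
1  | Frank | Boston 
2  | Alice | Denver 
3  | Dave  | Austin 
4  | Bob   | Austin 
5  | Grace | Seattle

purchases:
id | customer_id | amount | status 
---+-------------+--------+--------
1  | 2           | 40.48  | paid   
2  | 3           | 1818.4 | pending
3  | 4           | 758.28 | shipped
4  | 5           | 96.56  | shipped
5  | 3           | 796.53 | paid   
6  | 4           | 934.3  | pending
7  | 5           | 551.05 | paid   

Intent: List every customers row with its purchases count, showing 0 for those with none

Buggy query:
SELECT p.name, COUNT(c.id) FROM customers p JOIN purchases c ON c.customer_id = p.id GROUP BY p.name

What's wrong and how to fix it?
Bug: INNER JOIN drops customers rows that have no matching purchases rows

Fix: Switch to LEFT JOIN to retain unmatched parent rows

Corrected query:
SELECT p.name, COUNT(c.id) FROM customers p LEFT JOIN purchases c ON c.customer_id = p.id GROUP BY p.name

Result:
name  | COUNT(c.id)
------+------------
Alice | 1          
Bob   | 2          
Dave  | 2          
Frank | 0          
Grace | 2          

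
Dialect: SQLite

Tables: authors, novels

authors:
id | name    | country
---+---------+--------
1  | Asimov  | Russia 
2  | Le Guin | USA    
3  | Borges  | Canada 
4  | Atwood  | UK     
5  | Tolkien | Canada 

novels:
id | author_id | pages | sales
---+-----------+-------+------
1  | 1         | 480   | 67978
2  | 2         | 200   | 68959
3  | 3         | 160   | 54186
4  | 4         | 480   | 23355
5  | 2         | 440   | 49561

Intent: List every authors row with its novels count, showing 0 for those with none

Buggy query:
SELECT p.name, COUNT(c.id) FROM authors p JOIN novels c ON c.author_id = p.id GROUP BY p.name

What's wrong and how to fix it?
Bug: An inner join excludes parents with zero children

Fix: Switch to LEFT JOIN to retain unmatched parent rows

Corrected query:
SELECT p.name, COUNT(c.id) FROM authors p LEFT JOIN novels c ON c.author_id = p.id GROUP BY p.name

Result:
name    | COUNT(c.id)
--------+------------
Asimov  | 1          
Atwood  | 1          
Borges  | 1          
Le Guin | 2          
Tolkien | 0          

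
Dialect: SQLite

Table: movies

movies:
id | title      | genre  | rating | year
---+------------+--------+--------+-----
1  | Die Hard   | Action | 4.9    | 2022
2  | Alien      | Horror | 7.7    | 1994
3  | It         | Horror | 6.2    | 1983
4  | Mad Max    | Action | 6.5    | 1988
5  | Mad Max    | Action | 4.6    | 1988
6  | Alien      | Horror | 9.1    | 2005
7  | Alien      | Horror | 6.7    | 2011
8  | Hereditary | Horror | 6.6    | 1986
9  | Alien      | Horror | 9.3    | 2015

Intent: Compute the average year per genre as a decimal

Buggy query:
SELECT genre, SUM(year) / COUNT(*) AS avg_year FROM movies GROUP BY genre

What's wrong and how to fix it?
Bug: Both operands are integers, so '/' performs integer division and truncates

Fix: Cast one side to REAL so the division keeps the fractional part

Corrected query:
SELECT genre, SUM(year) * 1.0 / COUNT(*) AS avg_year FROM movies GROUP BY genre

Result:
genre  | avg_year   
-------+------------
Action | 1999.333333
Horror | 1999       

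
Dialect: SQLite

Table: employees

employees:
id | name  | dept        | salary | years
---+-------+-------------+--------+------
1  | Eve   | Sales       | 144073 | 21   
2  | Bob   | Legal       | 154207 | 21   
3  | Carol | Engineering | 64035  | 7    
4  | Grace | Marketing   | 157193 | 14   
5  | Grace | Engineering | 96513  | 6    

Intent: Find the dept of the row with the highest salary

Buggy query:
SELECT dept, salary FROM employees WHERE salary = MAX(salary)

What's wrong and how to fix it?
Bug: WHERE is evaluated per row; an aggregate over the whole table isn't defined there

Fix: Wrap MAX in a scalar subquery so WHERE compares against a single value

Corrected query:
SELECT dept, salary FROM employees WHERE salary = (SELECT MAX(salary) FROM employees)

Result:
dept      | salary
----------+-------
Marketing | 157193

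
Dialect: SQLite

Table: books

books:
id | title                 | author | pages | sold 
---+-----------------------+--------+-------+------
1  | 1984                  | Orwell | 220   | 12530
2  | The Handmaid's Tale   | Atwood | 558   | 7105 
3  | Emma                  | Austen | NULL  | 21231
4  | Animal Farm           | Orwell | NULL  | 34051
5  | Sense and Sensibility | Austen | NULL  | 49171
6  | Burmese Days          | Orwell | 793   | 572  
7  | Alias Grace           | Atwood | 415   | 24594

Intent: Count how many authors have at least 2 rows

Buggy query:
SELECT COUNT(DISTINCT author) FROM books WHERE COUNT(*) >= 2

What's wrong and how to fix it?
Bug: WHERE filters individual rows, not groups, so a group-level COUNT is invalid there

Fix: Group first with HAVING COUNT(*) >= 2, then COUNT the resulting groups

Corrected query:
SELECT COUNT(*) FROM (SELECT author FROM books GROUP BY author HAVING COUNT(*) >= 2)

Result:
COUNT(*)
--------
3       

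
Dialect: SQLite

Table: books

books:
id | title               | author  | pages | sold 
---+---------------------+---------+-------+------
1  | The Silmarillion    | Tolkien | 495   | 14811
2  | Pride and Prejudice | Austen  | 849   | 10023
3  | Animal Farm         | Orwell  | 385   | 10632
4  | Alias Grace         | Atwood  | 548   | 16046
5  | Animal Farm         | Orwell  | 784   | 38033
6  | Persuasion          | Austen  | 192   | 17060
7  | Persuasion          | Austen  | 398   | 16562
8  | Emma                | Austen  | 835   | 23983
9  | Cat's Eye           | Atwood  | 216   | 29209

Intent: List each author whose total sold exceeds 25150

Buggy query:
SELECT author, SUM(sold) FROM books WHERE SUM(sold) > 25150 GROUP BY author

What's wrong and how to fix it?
Bug: Aggregate functions cannot appear in a WHERE clause

Fix: Move the aggregate condition to a HAVING clause

Corrected query:
SELECT author, SUM(sold) FROM books GROUP BY author HAVING SUM(sold) > 25150

Result:
author | SUM(sold)
-------+----------
Atwood | 45255    
Austen | 67628    
Orwell | 48665    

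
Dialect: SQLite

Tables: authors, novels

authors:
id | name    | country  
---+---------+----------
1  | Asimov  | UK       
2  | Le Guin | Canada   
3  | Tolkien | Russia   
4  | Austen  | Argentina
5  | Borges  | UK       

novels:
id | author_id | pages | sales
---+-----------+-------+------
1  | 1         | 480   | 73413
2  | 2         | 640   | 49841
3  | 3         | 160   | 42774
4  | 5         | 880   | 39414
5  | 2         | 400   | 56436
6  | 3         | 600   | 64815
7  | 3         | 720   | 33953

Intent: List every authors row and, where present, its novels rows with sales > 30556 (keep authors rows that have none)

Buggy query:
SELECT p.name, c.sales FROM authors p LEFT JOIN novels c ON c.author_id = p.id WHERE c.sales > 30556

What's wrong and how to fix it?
Bug: A WHERE condition on the right-hand table after LEFT JOIN drops unmatched parents

Fix: Move the right-table condition into the ON clause so unmatched parents are kept

Corrected query:
SELECT p.name, c.sales FROM authors p LEFT JOIN novels c ON c.author_id = p.id AND c.sales > 30556

Result:
name    | sales
--------+------
Asimov  | 73413
Le Guin | 49841
Le Guin | 56436
Tolkien | 33953
Tolkien | 42774
Tolkien | 64815
Austen  | NULL 
Borges  | 39414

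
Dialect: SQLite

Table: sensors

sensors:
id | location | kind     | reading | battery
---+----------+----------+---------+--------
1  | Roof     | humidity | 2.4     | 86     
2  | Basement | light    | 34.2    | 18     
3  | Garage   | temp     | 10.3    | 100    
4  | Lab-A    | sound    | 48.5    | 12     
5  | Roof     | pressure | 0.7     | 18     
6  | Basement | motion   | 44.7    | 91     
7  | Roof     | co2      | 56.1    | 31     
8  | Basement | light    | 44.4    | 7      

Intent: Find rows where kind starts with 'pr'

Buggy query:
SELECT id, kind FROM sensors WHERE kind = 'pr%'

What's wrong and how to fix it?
Bug: Wildcards only work with LIKE; '=' treats '%' as a literal character

Fix: Use LIKE for wildcard pattern matching

Corrected query:
SELECT id, kind FROM sensors WHERE kind LIKE 'pr%'

Result:
id | kind    
---+---------
5  | pressure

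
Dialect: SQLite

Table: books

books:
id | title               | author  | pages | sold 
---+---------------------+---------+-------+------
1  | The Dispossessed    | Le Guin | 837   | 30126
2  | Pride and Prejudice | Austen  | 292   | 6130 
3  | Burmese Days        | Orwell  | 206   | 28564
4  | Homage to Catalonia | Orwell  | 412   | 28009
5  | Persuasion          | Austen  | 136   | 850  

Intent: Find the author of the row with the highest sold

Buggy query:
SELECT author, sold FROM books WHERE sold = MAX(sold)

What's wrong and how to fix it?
Bug: MAX(sold) is an aggregate and cannot be used directly in WHERE

Fix: Wrap MAX in a scalar subquery so WHERE compares against a single value

Corrected query:
SELECT author, sold FROM books WHERE sold = (SELECT MAX(sold) FROM books)

Result:
author  | sold 
--------+------
Le Guin | 30126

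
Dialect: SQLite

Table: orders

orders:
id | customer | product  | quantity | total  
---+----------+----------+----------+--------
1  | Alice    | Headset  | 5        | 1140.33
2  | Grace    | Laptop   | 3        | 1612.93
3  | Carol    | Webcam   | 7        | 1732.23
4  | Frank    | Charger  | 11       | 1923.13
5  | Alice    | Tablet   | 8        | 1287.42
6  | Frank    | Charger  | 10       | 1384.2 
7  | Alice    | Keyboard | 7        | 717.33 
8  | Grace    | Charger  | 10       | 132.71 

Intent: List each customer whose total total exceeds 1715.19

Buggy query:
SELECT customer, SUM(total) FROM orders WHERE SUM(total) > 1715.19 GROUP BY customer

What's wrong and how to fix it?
Bug: WHERE runs before GROUP BY, so aggregates aren't available there

Fix: Move the aggregate condition to a HAVING clause

Corrected query:
SELECT customer, SUM(total) FROM orders GROUP BY customer HAVING SUM(total) > 1715.19

Result:
customer | SUM(total)
---------+-----------
Alice    | 3145.08   
Carol    | 1732.23   
Frank    | 3307.33   
Grace    | 1745.64   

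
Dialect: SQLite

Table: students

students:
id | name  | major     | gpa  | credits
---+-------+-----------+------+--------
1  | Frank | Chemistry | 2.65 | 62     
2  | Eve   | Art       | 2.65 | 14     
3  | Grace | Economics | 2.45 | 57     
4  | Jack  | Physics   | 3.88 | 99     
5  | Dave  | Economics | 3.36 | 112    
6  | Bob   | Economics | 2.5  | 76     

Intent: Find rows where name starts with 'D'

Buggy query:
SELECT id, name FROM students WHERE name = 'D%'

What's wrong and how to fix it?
Bug: Wildcards only work with LIKE; '=' treats '%' as a literal character

Fix: Use LIKE for wildcard pattern matching

Corrected query:
SELECT id, name FROM students WHERE name LIKE 'D%'

Result:
id | name
---+-----
5  | Dave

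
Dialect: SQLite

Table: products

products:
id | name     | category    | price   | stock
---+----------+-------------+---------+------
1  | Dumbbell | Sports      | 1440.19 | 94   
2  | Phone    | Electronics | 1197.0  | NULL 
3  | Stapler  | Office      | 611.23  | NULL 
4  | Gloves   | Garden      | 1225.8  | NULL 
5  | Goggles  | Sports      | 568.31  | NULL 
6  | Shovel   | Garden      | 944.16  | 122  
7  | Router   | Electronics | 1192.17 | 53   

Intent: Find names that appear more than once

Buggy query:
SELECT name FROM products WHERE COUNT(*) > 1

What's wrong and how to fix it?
Bug: COUNT(*) is an aggregate and cannot be used in WHERE

Fix: GROUP BY name, then filter groups with HAVING COUNT(*) > 1

Corrected query:
SELECT name FROM products GROUP BY name HAVING COUNT(*) > 1

Result:
(no rows)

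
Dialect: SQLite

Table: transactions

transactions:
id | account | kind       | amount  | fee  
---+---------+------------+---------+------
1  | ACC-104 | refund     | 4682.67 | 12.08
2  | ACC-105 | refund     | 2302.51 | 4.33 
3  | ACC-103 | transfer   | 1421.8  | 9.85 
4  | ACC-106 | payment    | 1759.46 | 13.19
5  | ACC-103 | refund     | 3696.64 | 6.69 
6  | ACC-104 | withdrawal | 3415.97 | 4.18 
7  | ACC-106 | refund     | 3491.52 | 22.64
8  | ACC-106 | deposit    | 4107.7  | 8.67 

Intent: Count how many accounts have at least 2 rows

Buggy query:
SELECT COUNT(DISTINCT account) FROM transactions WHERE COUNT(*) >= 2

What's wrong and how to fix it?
Bug: COUNT(*) cannot appear in WHERE; the per-group count doesn't exist yet

Fix: Group first with HAVING COUNT(*) >= 2, then COUNT the resulting groups

Corrected query:
SELECT COUNT(*) FROM (SELECT account FROM transactions GROUP BY account HAVING COUNT(*) >= 2)

Result:
COUNT(*)
--------
3       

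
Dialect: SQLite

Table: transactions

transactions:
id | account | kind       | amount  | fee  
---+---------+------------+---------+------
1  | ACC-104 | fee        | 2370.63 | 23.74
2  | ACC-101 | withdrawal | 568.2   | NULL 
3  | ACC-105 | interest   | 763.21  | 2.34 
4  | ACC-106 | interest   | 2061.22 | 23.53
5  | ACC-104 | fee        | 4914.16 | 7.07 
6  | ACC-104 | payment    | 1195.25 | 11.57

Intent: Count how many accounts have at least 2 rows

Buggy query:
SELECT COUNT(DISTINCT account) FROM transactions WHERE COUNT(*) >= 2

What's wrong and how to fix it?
Bug: WHERE filters individual rows, not groups, so a group-level COUNT is invalid there

Fix: Use a subquery that GROUPs and filters with HAVING, then count its rows

Corrected query:
SELECT COUNT(*) FROM (SELECT account FROM transactions GROUP BY account HAVING COUNT(*) >= 2)

Result:
COUNT(*)
--------
1       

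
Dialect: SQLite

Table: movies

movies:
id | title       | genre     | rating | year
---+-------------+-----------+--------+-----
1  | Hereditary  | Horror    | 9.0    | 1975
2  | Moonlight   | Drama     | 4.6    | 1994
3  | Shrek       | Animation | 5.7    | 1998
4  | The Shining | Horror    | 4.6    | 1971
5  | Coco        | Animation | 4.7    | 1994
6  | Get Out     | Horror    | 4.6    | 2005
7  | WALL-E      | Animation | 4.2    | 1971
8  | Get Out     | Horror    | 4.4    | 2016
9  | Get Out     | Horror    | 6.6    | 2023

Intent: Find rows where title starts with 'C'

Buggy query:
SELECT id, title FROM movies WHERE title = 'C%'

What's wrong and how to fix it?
Bug: Wildcards only work with LIKE; '=' treats '%' as a literal character

Fix: Use LIKE for wildcard pattern matching

Corrected query:
SELECT id, title FROM movies WHERE title LIKE 'C%'

Result:
id | title
---+------
5  | Coco 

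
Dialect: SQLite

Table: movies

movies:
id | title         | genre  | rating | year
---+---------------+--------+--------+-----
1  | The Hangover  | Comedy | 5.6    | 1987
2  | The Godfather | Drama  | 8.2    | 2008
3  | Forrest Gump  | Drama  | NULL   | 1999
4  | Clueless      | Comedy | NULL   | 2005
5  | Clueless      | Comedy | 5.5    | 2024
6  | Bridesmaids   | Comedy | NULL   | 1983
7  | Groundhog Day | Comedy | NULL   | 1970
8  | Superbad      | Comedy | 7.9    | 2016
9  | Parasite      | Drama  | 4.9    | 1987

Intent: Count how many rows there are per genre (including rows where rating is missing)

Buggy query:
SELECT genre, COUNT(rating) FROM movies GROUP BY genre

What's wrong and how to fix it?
Bug: COUNT(column) counts non-NULL values only; rows with NULL rating aren't counted

Fix: Use COUNT(*) to count all rows regardless of NULL

Corrected query:
SELECT genre, COUNT(*) FROM movies GROUP BY genre

Result:
genre  | COUNT(*)
-------+---------
Comedy | 6       
Drama  | 3       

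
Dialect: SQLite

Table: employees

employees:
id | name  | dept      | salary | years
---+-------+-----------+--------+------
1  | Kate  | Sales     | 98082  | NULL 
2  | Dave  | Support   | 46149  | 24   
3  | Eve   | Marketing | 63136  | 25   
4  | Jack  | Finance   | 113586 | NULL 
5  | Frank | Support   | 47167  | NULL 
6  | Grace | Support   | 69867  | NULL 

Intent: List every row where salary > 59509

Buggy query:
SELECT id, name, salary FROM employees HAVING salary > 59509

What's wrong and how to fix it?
Bug: HAVING filters the output of aggregation, but this query has no GROUP BY and no aggregate functions, so SQLite rejects it (HAVING clause on a non-aggregate query); the condition here is per row

Fix: Replace HAVING with WHERE since the condition applies to individual rows

Corrected query:
SELECT id, name, salary FROM employees WHERE salary > 59509

Result:
id | name  | salary
---+-------+-------
1  | Kate  | 98082 
3  | Eve   | 63136 
4  | Jack  | 113586
6  | Grace | 69867 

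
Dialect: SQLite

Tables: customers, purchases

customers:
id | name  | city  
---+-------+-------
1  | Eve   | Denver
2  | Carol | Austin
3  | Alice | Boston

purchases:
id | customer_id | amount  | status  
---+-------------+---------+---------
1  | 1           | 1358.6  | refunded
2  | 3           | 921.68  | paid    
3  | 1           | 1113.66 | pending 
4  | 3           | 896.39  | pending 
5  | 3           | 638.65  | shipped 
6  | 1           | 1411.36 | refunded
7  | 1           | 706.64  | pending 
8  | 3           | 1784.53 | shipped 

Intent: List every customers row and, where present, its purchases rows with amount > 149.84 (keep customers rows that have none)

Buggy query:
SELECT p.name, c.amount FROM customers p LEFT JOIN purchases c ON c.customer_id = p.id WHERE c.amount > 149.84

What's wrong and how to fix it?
Bug: A WHERE condition on the right-hand table after LEFT JOIN drops unmatched parents

Fix: Move the right-table condition into the ON clause so unmatched parents are kept

Corrected query:
SELECT p.name, c.amount FROM customers p LEFT JOIN purchases c ON c.customer_id = p.id AND c.amount > 149.84

Result:
name  | amount 
------+--------
Eve   | 706.64 
Eve   | 1113.66
Eve   | 1358.6 
Eve   | 1411.36
Carol | NULL   
Alice | 638.65 
Alice | 896.39 
Alice | 921.68 
Alice | 1784.53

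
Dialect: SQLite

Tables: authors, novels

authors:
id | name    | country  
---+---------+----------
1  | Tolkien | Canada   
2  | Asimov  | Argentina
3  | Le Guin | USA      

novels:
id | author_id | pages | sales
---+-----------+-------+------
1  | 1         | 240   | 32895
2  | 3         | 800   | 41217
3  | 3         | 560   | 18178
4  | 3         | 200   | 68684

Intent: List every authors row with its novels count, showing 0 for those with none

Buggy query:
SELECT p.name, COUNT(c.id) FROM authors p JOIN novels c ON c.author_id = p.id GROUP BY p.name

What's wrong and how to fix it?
Bug: INNER JOIN drops authors rows that have no matching novels rows

Fix: Switch to LEFT JOIN to retain unmatched parent rows

Corrected query:
SELECT p.name, COUNT(c.id) FROM authors p LEFT JOIN novels c ON c.author_id = p.id GROUP BY p.name

Result:
name    | COUNT(c.id)
--------+------------
Asimov  | 0          
Le Guin | 3          
Tolkien | 1          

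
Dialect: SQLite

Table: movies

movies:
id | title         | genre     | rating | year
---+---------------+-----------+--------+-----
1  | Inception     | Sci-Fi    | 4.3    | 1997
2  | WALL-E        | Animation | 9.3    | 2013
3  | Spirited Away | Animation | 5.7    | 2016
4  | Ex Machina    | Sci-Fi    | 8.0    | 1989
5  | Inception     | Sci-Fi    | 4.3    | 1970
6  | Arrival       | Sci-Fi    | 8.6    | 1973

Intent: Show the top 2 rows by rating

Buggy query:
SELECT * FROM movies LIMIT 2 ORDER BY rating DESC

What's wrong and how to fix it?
Bug: LIMIT must come after ORDER BY

Fix: Sort with ORDER BY, then apply LIMIT

Corrected query:
SELECT * FROM movies ORDER BY rating DESC LIMIT 2

Result:
id | title   | genre     | rating | year
---+---------+-----------+--------+-----
2  | WALL-E  | Animation | 9.3    | 2013
6  | Arrival | Sci-Fi    | 8.6    | 1973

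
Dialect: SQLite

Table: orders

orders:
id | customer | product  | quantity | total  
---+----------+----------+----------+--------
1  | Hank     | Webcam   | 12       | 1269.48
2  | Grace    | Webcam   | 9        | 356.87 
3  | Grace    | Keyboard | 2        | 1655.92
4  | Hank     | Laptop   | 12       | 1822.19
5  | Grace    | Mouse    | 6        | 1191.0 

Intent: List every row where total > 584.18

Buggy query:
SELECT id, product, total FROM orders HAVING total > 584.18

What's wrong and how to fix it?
Bug: This is a non-aggregate query (no GROUP BY, no aggregates), so in SQLite the HAVING clause is invalid here; a row-level condition belongs in WHERE

Fix: Use WHERE for row-level filtering

Corrected query:
SELECT id, product, total FROM orders WHERE total > 584.18

Result:
id | product  | total  
---+----------+--------
1  | Webcam   | 1269.48
3  | Keyboard | 1655.92
4  | Laptop   | 1822.19
5  | Mouse    | 1191   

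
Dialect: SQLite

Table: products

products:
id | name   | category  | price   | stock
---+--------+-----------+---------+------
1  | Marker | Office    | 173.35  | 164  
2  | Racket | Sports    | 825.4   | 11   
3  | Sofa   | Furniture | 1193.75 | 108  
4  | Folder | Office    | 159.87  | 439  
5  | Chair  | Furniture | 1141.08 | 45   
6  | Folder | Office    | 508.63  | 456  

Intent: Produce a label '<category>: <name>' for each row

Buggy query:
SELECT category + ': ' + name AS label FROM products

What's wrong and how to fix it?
Bug: '+' is numeric addition; on text columns SQLite converts them to 0 instead of concatenating

Fix: Use the || operator for string concatenation

Corrected query:
SELECT category || ': ' || name AS label FROM products

Result:
label           
----------------
Office: Marker  
Sports: Racket  
Furniture: Sofa 
Office: Folder  
Furniture: Chair
Office: Folder  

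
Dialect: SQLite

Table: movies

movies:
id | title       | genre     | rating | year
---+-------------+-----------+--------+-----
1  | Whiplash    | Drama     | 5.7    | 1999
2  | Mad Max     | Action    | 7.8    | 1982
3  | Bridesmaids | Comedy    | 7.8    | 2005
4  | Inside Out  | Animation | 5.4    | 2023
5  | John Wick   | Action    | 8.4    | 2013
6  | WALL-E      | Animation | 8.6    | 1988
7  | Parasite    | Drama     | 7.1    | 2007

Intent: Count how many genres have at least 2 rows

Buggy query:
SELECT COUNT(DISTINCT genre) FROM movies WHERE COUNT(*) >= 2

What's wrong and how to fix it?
Bug: COUNT(*) cannot appear in WHERE; the per-group count doesn't exist yet

Fix: Group first with HAVING COUNT(*) >= 2, then COUNT the resulting groups

Corrected query:
SELECT COUNT(*) FROM (SELECT genre FROM movies GROUP BY genre HAVING COUNT(*) >= 2)

Result:
COUNT(*)
--------
3       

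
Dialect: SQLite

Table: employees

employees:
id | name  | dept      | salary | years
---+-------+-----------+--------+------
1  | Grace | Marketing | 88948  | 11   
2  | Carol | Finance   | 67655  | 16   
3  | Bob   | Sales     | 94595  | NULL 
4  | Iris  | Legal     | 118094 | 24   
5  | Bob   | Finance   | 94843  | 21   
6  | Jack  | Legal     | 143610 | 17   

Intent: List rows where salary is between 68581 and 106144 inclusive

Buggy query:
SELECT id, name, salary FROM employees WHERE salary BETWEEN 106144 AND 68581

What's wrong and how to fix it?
Bug: BETWEEN expects the lower bound first; with 106144 AND 68581 the range is empty

Fix: Swap the bounds so the smaller value comes first

Corrected query:
SELECT id, name, salary FROM employees WHERE salary BETWEEN 68581 AND 106144

Result:
id | name  | salary
---+-------+-------
1  | Grace | 88948 
3  | Bob   | 94595 
5  | Bob   | 94843 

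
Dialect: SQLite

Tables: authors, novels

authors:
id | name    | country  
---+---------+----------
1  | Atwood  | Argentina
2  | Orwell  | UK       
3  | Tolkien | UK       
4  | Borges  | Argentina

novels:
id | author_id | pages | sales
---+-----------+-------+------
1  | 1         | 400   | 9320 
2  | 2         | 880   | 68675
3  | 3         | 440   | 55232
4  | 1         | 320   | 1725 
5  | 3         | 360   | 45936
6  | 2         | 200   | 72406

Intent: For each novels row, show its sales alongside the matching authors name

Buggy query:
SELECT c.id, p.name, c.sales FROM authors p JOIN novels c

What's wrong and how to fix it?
Bug: Missing join condition: each novels row is matched to all authors rows instead of just its own

Fix: Add ON c.author_id = p.id to the JOIN

Corrected query:
SELECT c.id, p.name, c.sales FROM authors p JOIN novels c ON c.author_id = p.id

Result:
id | name    | sales
---+---------+------
1  | Atwood  | 9320 
2  | Orwell  | 68675
3  | Tolkien | 55232
4  | Atwood  | 1725 
5  | Tolkien | 45936
6  | Orwell  | 72406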